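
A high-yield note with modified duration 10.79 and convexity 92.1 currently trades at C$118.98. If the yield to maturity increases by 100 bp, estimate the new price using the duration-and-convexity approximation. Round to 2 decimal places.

C$106.69

Duration effect: -D_mod·Δy = -10.79 × (+0.01) = -0.107900
Convexity effect: ½·C·(Δy)² = 0.5 × 92.1 × (0.01)² = +0.0046050
ΔP/P ≈ -0.107900 + 0.0046050 = -0.103295
New price ≈ 118.98 × (1 - 0.103295) = 106.6899609.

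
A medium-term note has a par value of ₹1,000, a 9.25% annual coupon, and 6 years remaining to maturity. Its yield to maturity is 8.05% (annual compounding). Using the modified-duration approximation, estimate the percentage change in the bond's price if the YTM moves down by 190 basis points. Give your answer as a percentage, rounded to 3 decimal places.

+8.612%

Periodic yield y = 0.0805. Modified duration first:
  t   CF        PV=CF/(1+0.0805)^t    t·PV
  1        92.50        85.6085        85.6085
  2        92.50        79.2305       158.4609
  3        92.50        73.3276       219.9828
  4        92.50        67.8645       271.4580
  5        92.50        62.8084       314.0421
  6     1,092.50       686.5510     4,119.3061
  Σ                  1,055.3905     5,168.8585
P = 1,055.3905; D_Mac = 4.89758 yrs; D_mod = 4.89758/(1+0.0805) = 4.53270 yrs.
ΔP/P ≈ -D_mod · Δy = -4.53270 × (-0.019) = +0.086121 = +8.6121%.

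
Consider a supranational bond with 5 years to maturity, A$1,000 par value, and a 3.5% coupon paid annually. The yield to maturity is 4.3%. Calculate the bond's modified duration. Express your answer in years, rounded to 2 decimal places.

Periodic yield y = 0.043. First find Macaulay duration:
  t   CF        PV=CF/(1+0.043)^t    t·PV
  1        35.00        33.5570        33.5570
  2        35.00        32.1736        64.3472
  3        35.00        30.8472        92.5415
  4        35.00        29.5754       118.3017
  5     1,035.00       838.5304     4,192.6520
  Σ                    964.6836     4,501.3993
P = 964.6836; Macaulay duration = 4,501.3993 / 964.6836 = 4.66619 years.
Modified duration = D_Mac / (1 + y) = 4.66619 / 1.043 = 4.47382 years.

4.47 years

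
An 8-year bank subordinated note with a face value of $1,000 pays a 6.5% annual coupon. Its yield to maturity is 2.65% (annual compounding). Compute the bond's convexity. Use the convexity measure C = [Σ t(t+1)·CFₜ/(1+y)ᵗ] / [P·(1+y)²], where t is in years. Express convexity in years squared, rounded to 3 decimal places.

53.374

With y = 0.0265:
  t   CF        PV=CF/(1+0.0265)^t    t·PV        t(t+1)·PV
  1        65.00        63.3220        63.3220         126.6439
  2        65.00        61.6873       123.3745         370.1235
  3        65.00        60.0947       180.2842         721.1369
  4        65.00        58.5433       234.1734       1,170.8669
  5        65.00        57.0320       285.1600       1,710.9599
  6        65.00        55.5597       333.3580       2,333.5060
  7        65.00        54.1253       378.8774       3,031.0193
  8     1,065.00       863.9289     6,911.4308      62,202.8774
  Σ                  1,274.2932     8,509.9803      71,667.1340
P = 1,274.2932.
Convexity = Σ t(t+1)·PV / [P·(1+y)²] = 71,667.1340 / (1,274.2932 × 1.053702) = 53.37437.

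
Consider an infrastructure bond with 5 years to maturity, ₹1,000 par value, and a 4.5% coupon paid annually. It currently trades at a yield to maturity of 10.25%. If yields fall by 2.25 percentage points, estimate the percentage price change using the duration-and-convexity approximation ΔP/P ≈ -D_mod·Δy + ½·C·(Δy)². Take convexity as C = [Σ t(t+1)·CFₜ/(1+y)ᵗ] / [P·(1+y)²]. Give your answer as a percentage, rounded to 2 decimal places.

+9.78%

With y = 0.1025:
  t   CF        PV=CF/(1+0.1025)^t    t·PV        t(t+1)·PV
  1        45.00        40.8163        40.8163          81.6327
  2        45.00        37.0216        74.0432         222.1297
  3        45.00        33.5797       100.7391         402.9563
  4        45.00        30.4578       121.8311         609.1554
  5     1,045.00       641.5393     3,207.6967      19,246.1805
  Σ                    783.4148     3,545.1265      20,562.0546
P = 783.4148; D_Mac = 4.52522 yrs; D_mod = 4.10451 yrs; C = 21.59323.
Duration effect: -4.10451 × (-0.0225) = +0.092351
Convexity effect: 0.5 × 21.59323 × (-0.0225)² = +0.0054658
ΔP/P ≈ +0.092351 + 0.0054658 = +0.097817 = +9.7817%.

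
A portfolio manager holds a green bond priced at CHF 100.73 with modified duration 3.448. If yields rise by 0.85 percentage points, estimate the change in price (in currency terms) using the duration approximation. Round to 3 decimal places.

Duration approximation: ΔP/P ≈ -D_mod · Δy = -3.448 × (+0.0085) = -0.029308.
ΔP ≈ 100.73 × (-0.029308) = -2.95219484.

-CHF 2.952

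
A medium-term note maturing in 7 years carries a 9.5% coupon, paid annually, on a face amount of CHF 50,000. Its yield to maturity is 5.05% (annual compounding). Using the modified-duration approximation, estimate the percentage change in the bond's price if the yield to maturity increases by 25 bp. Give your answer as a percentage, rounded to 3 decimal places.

Periodic yield y = 0.0505. Modified duration first:
  t   CF        PV=CF/(1+0.0505)^t    t·PV
  1     4,750.00     4,521.6564     4,521.6564
  2     4,750.00     4,304.2897     8,608.5794
  3     4,750.00     4,097.3724    12,292.1172
  4     4,750.00     3,900.4021    15,601.6084
  5     4,750.00     3,712.9006    18,564.5031
  6     4,750.00     3,534.4128    21,206.4767
  7    54,750.00    38,780.3502   271,462.4512
  Σ                 62,851.3842   352,257.3926
P = 62,851.3842; D_Mac = 5.60461 yrs; D_mod = 5.60461/(1+0.0505) = 5.33518 yrs.
ΔP/P ≈ -D_mod · Δy = -5.33518 × (+0.0025) = -0.013338 = -1.3338%.

-1.334%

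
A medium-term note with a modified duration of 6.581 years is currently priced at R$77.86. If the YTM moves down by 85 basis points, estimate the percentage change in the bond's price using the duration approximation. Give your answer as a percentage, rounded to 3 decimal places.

Duration approximation: ΔP/P ≈ -D_mod · Δy = -6.581 × (-0.0085) = +0.0559385.
As a percentage: +5.59385%.

+5.594%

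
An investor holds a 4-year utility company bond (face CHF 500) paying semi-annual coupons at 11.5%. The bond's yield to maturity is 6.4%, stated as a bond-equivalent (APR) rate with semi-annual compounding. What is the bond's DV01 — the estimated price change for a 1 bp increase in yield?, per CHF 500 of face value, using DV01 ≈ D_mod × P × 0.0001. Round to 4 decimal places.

Periodic yield y = 0.032.
  t   CF        PV=CF/(1+0.032)^t    t·PV
  1        28.75        27.8585        27.8585
  2        28.75        26.9947        53.9894
  3        28.75        26.1577        78.4730
  4        28.75        25.3466       101.3862
  5        28.75        24.5606       122.8031
  6        28.75        23.7991       142.7943
  7        28.75        23.0611       161.4277
  8       528.75       410.9725     3,287.7803
  Σ                    588.7507     3,976.5125
P = 588.7507; D_Mac = 6.75415 half-year periods = 3.37708 yrs; D_mod = 3.27236 yrs.
DV01 ≈ 3.27236 × 588.7507 × 0.0001 = 0.192660.

CHF 0.1927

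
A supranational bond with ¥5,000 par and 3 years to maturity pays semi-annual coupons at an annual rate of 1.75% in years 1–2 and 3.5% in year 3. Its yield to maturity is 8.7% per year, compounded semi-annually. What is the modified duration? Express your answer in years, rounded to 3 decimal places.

2.802 years

Periodic yield y = 0.0435. First find Macaulay duration:
  t   CF        PV=CF/(1+0.0435)^t    t·PV
  1        43.75        41.9262        41.9262
  2        43.75        40.1784        80.3569
  3        43.75        38.5035       115.5106
  4        43.75        36.8985       147.5938
  5        87.50        70.7206       353.6029
  6     5,087.50     3,940.4852    23,642.9113
  Σ                  4,168.7124    24,381.9017
P = 4,168.7124; Macaulay duration = 24,381.9017 / 4,168.7124 = 5.84878 half-year periods = 2.92439 years.
Modified duration = D_Mac / (1 + y) = 2.92439 / 1.0435 = 2.80248 years.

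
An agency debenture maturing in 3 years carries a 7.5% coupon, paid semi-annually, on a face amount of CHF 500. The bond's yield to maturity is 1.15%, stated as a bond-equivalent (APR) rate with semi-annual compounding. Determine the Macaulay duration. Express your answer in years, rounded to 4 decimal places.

Periodic yield y = 0.00575. Discount each cash flow and weight by its period:
  t   CF        PV=CF/(1+0.00575)^t    t·PV
  1        18.75        18.6428        18.6428
  2        18.75        18.5362        37.0724
  3        18.75        18.4302        55.2907
  4        18.75        18.3249        73.2995
  5        18.75        18.2201        91.1006
  6       518.75       501.2078     3,007.2471
  Σ                    593.3621     3,282.6532
Price P = Σ PV = 593.3621.
Macaulay duration = Σ(t·PV) / P = 3,282.6532 / 593.3621 = 5.53229 half-year periods.
In years: 5.53229 / 2 = 2.76615 years.

2.7661 years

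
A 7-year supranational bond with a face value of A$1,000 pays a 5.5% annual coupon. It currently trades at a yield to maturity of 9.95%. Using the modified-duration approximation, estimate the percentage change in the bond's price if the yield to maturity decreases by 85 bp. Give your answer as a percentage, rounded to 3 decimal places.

+4.517%

Periodic yield y = 0.0995. Modified duration first:
  t   CF        PV=CF/(1+0.0995)^t    t·PV
  1        55.00        50.0227        50.0227
  2        55.00        45.4959        90.9918
  3        55.00        41.3787       124.1361
  4        55.00        37.6341       150.5365
  5        55.00        34.2284       171.1420
  6        55.00        31.1309       186.7852
  7     1,055.00       543.1075     3,801.7527
  Σ                    782.9983     4,575.3671
P = 782.9983; D_Mac = 5.84339 yrs; D_mod = 5.84339/(1+0.0995) = 5.31459 yrs.
ΔP/P ≈ -D_mod · Δy = -5.31459 × (-0.0085) = +0.045174 = +4.5174%.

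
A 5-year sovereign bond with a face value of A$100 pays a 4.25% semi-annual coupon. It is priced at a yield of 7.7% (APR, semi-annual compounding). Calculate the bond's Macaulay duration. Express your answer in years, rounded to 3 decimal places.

Periodic yield y = 0.0385. Discount each cash flow and weight by its period:
  t   CF        PV=CF/(1+0.0385)^t    t·PV
  1        2.125         2.0462         2.0462
  2        2.125         1.9704         3.9407
  3        2.125         1.8973         5.6919
  4        2.125         1.8270         7.3079
  5        2.125         1.7592         8.7962
  6        2.125         1.6940        10.1642
  7        2.125         1.6312        11.4186
  8        2.125         1.5707        12.5660
  9        2.125         1.5125        13.6127
  10     102.125        69.9950       699.9501
  Σ                     85.9036       775.4945
Price P = Σ PV = 85.9036.
Macaulay duration = Σ(t·PV) / P = 775.4945 / 85.9036 = 9.02749 half-year periods.
In years: 9.02749 / 2 = 4.51375 years.

4.514 years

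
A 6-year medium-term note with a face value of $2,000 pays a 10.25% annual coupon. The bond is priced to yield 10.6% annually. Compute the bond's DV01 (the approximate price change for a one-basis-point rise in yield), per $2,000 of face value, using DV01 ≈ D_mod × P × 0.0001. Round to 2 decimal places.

Periodic yield y = 0.106.
  t   CF        PV=CF/(1+0.106)^t    t·PV
  1       205.00       185.3526       185.3526
  2       205.00       167.5883       335.1765
  3       205.00       151.5265       454.5794
  4       205.00       137.0040       548.0161
  5       205.00       123.8734       619.3672
  6     2,205.00     1,204.6970     7,228.1821
  Σ                  1,970.0418     9,370.6740
P = 1,970.0418; D_Mac = 4.75659 yrs; D_mod = 4.30071 yrs.
DV01 ≈ 4.30071 × 1,970.0418 × 0.0001 = 0.847258.

$0.85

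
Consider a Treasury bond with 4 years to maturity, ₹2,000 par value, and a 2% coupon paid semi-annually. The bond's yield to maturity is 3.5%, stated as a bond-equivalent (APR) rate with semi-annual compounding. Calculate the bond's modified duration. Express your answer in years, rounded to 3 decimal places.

Periodic yield y = 0.0175. First find Macaulay duration:
  t   CF        PV=CF/(1+0.0175)^t    t·PV
  1        20.00        19.6560        19.6560
  2        20.00        19.3180        38.6359
  3        20.00        18.9857        56.9571
  4        20.00        18.6592        74.6367
  5        20.00        18.3383        91.6913
  6        20.00        18.0229       108.1371
  7        20.00        17.7129       123.9901
  8     2,020.00     1,758.2314    14,065.8510
  Σ                  1,888.9242    14,579.5552
P = 1,888.9242; Macaulay duration = 14,579.5552 / 1,888.9242 = 7.71844 half-year periods = 3.85922 years.
Modified duration = D_Mac / (1 + y) = 3.85922 / 1.0175 = 3.79285 years.

3.793 years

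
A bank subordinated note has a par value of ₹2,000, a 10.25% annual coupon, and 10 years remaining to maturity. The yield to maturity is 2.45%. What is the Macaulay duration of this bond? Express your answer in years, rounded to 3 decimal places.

7.491 years

Periodic yield y = 0.0245. Discount each cash flow and weight by its year:
  t   CF        PV=CF/(1+0.0245)^t    t·PV
  1       205.00       200.0976       200.0976
  2       205.00       195.3125       390.6249
  3       205.00       190.6417       571.9252
  4       205.00       186.0827       744.3308
  5       205.00       181.6327       908.1635
  6       205.00       177.2891     1,063.7347
  7       205.00       173.0494     1,211.3459
  8       205.00       168.9111     1,351.2887
  9       205.00       164.8717     1,483.8456
  10    2,205.00     1,730.9677    17,309.6771
  Σ                  3,368.8563    25,235.0340
Price P = Σ PV = 3,368.8563.
Macaulay duration = Σ(t·PV) / P = 25,235.0340 / 3,368.8563 = 7.49068 years.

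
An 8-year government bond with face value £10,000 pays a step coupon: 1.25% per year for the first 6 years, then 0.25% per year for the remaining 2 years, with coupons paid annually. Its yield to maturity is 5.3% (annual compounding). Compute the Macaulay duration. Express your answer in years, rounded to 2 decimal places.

Periodic yield y = 0.053. Discount each cash flow and weight by its year:
  t   CF        PV=CF/(1+0.053)^t    t·PV
  1       125.00       118.7085       118.7085
  2       125.00       112.7336       225.4671
  3       125.00       107.0594       321.1783
  4       125.00       101.6709       406.6835
  5       125.00        96.5535       482.7677
  6       125.00        91.6938       550.1626
  7        25.00        17.4157       121.9100
  8    10,025.00     6,632.1969    53,057.5753
  Σ                  7,278.0322    55,284.4528
Price P = Σ PV = 7,278.0322.
Macaulay duration = Σ(t·PV) / P = 55,284.4528 / 7,278.0322 = 7.59607 years.

7.60 years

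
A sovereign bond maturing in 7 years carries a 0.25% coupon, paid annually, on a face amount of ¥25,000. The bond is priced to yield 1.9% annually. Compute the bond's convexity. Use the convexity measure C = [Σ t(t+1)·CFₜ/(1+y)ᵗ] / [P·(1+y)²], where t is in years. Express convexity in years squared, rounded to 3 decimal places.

53.359

With y = 0.019:
  t   CF        PV=CF/(1+0.019)^t    t·PV        t(t+1)·PV
  1        62.50        61.3346        61.3346         122.6693
  2        62.50        60.1910       120.3820         361.1461
  3        62.50        59.0687       177.2061         708.8245
  4        62.50        57.9673       231.8693       1,159.3466
  5        62.50        56.8865       284.4324       1,706.5945
  6        62.50        55.8258       334.9548       2,344.6834
  7    25,062.50    21,968.7376   153,781.1633   1,230,249.3066
  Σ                 22,320.0116   154,991.3426   1,236,652.5709
P = 22,320.0116.
Convexity = Σ t(t+1)·PV / [P·(1+y)²] = 1,236,652.5709 / (22,320.0116 × 1.038361) = 53.35866.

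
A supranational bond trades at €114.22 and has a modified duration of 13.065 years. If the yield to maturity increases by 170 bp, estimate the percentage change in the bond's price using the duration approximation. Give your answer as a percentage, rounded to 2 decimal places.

Duration approximation: ΔP/P ≈ -D_mod · Δy = -13.065 × (+0.017) = -0.222105.
As a percentage: -22.2105%.

-22.21%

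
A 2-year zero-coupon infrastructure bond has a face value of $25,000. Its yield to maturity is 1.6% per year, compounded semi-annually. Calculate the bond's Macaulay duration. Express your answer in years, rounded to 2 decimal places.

2.00 years

A zero-coupon bond has a single cash flow at maturity, so its Macaulay duration equals its maturity: 2 years.
(Equivalently: 4 semi-annual periods ÷ 2 = 2 years.)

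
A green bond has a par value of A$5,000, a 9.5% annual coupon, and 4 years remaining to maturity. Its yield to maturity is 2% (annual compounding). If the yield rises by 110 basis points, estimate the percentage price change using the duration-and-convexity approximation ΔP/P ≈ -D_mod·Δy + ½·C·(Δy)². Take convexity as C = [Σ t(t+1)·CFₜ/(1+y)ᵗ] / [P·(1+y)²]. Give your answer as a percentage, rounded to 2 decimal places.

-3.75%

With y = 0.02:
  t   CF        PV=CF/(1+0.02)^t    t·PV        t(t+1)·PV
  1       475.00       465.6863       465.6863         931.3725
  2       475.00       456.5552       913.1103       2,739.3310
  3       475.00       447.6031     1,342.8093       5,371.2373
  4     5,475.00     5,058.0537    20,232.2148     101,161.0741
  Σ                  6,427.8983    22,953.8208     110,203.0150
P = 6,427.8983; D_Mac = 3.57097 yrs; D_mod = 3.50095 yrs; C = 16.47875.
Duration effect: -3.50095 × (+0.011) = -0.038510
Convexity effect: 0.5 × 16.47875 × (0.011)² = +0.0009970
ΔP/P ≈ -0.038510 + 0.0009970 = -0.037513 = -3.7513%.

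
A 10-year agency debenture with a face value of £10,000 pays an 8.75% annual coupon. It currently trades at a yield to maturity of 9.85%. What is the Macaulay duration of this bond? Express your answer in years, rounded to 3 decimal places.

6.944 years

Periodic yield y = 0.0985. Discount each cash flow and weight by its year:
  t   CF        PV=CF/(1+0.0985)^t    t·PV
  1       875.00       796.5407       796.5407
  2       875.00       725.1167     1,450.2335
  3       875.00       660.0972     1,980.2915
  4       875.00       600.9078     2,403.6310
  5       875.00       547.0257     2,735.1286
  6       875.00       497.9752     2,987.8510
  7       875.00       453.3229     3,173.2601
  8       875.00       412.6744     3,301.3955
  9       875.00       375.6709     3,381.0377
  10   10,875.00     4,250.3887    42,503.8875
  Σ                  9,319.7202    64,713.2570
Price P = Σ PV = 9,319.7202.
Macaulay duration = Σ(t·PV) / P = 64,713.2570 / 9,319.7202 = 6.94369 years.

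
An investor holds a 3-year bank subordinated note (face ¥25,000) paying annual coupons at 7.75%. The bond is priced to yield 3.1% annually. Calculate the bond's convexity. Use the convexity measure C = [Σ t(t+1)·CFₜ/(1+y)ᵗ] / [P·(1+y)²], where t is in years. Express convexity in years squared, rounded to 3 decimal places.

10.300

With y = 0.031:
  t   CF        PV=CF/(1+0.031)^t    t·PV        t(t+1)·PV
  1     1,937.50     1,879.2435     1,879.2435       3,758.4869
  2     1,937.50     1,822.7386     3,645.4771      10,936.4313
  3    26,937.50    24,579.9668    73,739.9003     294,959.6014
  Σ                 28,281.9488    79,264.6209     309,654.5196
P = 28,281.9488.
Convexity = Σ t(t+1)·PV / [P·(1+y)²] = 309,654.5196 / (28,281.9488 × 1.062961) = 10.30032.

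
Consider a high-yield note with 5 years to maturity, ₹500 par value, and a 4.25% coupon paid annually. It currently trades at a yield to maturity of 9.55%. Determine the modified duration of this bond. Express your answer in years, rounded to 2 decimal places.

Periodic yield y = 0.0955. First find Macaulay duration:
  t   CF        PV=CF/(1+0.0955)^t    t·PV
  1        21.25        19.3975        19.3975
  2        21.25        17.7066        35.4131
  3        21.25        16.1630        48.4890
  4        21.25        14.7540        59.0159
  5       521.25       330.3575     1,651.7875
  Σ                    398.3786     1,814.1030
P = 398.3786; Macaulay duration = 1,814.1030 / 398.3786 = 4.55372 years.
Modified duration = D_Mac / (1 + y) = 4.55372 / 1.0955 = 4.15675 years.

4.16 years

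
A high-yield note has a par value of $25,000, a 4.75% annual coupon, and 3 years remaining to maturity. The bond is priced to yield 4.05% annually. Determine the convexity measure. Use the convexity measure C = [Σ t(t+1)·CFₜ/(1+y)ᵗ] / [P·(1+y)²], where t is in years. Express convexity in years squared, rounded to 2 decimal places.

With y = 0.0405:
  t   CF        PV=CF/(1+0.0405)^t    t·PV        t(t+1)·PV
  1     1,187.50     1,141.2782     1,141.2782       2,282.5565
  2     1,187.50     1,096.8556     2,193.7112       6,581.1335
  3    26,187.50    23,247.0466    69,741.1399     278,964.5595
  Σ                 25,485.1804    73,076.1293     287,828.2495
P = 25,485.1804.
Convexity = Σ t(t+1)·PV / [P·(1+y)²] = 287,828.2495 / (25,485.1804 × 1.082640) = 10.43185.

10.43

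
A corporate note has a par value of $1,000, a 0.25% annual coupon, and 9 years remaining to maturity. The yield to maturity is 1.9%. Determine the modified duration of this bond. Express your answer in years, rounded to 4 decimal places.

8.7362 years

Periodic yield y = 0.019. First find Macaulay duration:
  t   CF        PV=CF/(1+0.019)^t    t·PV
  1         2.50         2.4534         2.4534
  2         2.50         2.4076         4.8153
  3         2.50         2.3627         7.0882
  4         2.50         2.3187         9.2748
  5         2.50         2.2755        11.3773
  6         2.50         2.2330        13.3982
  7         2.50         2.1914        15.3398
  8         2.50         2.1505        17.2043
  9     1,002.50       846.2852     7,616.5664
  Σ                    864.6780     7,697.5177
P = 864.6780; Macaulay duration = 7,697.5177 / 864.6780 = 8.90218 years.
Modified duration = D_Mac / (1 + y) = 8.90218 / 1.019 = 8.73619 years.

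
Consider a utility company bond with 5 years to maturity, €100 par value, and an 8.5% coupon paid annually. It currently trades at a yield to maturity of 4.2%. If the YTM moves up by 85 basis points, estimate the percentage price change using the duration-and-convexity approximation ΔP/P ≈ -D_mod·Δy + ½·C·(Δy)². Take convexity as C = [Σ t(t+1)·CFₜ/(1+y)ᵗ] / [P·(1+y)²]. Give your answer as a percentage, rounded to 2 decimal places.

-3.46%

With y = 0.042:
  t   CF        PV=CF/(1+0.042)^t    t·PV        t(t+1)·PV
  1         8.50         8.1574         8.1574          16.3148
  2         8.50         7.8286        15.6572          46.9715
  3         8.50         7.5130        22.5391          90.1565
  4         8.50         7.2102        28.8408         144.2042
  5       108.50        88.3265       441.6326       2,649.7957
  Σ                    119.0358       516.8272       2,947.4428
P = 119.0358; D_Mac = 4.34178 yrs; D_mod = 4.16678 yrs; C = 22.80513.
Duration effect: -4.16678 × (+0.0085) = -0.035418
Convexity effect: 0.5 × 22.80513 × (0.0085)² = +0.0008238
ΔP/P ≈ -0.035418 + 0.0008238 = -0.034594 = -3.4594%.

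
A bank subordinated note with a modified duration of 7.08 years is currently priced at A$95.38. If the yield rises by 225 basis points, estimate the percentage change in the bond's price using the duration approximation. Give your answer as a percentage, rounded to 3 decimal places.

Duration approximation: ΔP/P ≈ -D_mod · Δy = -7.08 × (+0.0225) = -0.159300.
As a percentage: -15.9300%.

-15.930%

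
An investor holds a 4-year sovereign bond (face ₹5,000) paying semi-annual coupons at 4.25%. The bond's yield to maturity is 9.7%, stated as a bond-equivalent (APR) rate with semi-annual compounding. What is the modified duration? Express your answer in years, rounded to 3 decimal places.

3.515 years

Periodic yield y = 0.0485. First find Macaulay duration:
  t   CF        PV=CF/(1+0.0485)^t    t·PV
  1       106.25       101.3352       101.3352
  2       106.25        96.6478       193.2956
  3       106.25        92.1772       276.5317
  4       106.25        87.9134       351.6537
  5       106.25        83.8469       419.2343
  6       106.25        79.9684       479.8103
  7       106.25        76.2693       533.8853
  8     5,106.25     3,495.8645    27,966.9163
  Σ                  4,114.0228    30,322.6624
P = 4,114.0228; Macaulay duration = 30,322.6624 / 4,114.0228 = 7.37056 half-year periods = 3.68528 years.
Modified duration = D_Mac / (1 + y) = 3.68528 / 1.0485 = 3.51481 years.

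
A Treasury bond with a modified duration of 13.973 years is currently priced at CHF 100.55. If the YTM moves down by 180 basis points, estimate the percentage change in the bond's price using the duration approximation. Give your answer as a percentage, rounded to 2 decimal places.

Duration approximation: ΔP/P ≈ -D_mod · Δy = -13.973 × (-0.018) = +0.251514.
As a percentage: +25.1514%.

+25.15%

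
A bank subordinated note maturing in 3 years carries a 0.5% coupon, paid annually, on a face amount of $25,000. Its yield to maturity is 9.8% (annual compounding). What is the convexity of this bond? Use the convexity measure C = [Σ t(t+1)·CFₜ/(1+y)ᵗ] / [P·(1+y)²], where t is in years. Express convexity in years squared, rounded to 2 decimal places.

With y = 0.098:
  t   CF        PV=CF/(1+0.098)^t    t·PV        t(t+1)·PV
  1       125.00       113.8434       113.8434         227.6867
  2       125.00       103.6825       207.3649         622.0948
  3    25,125.00    18,980.1242    56,940.3726     227,761.4905
  Σ                 19,197.6500    57,261.5809     228,611.2720
P = 19,197.6500.
Convexity = Σ t(t+1)·PV / [P·(1+y)²] = 228,611.2720 / (19,197.6500 × 1.205604) = 9.87745.

9.88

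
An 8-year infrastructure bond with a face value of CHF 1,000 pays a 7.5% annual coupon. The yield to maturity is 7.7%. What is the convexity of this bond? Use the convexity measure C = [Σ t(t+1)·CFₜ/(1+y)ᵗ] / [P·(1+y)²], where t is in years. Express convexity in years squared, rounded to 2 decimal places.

With y = 0.077:
  t   CF        PV=CF/(1+0.077)^t    t·PV        t(t+1)·PV
  1        75.00        69.6379        69.6379         139.2758
  2        75.00        64.6591       129.3183         387.9548
  3        75.00        60.0363       180.1090         720.4360
  4        75.00        55.7440       222.9762       1,114.8808
  5        75.00        51.7586       258.7931       1,552.7588
  6        75.00        48.0581       288.3489       2,018.4423
  7        75.00        44.6222       312.3557       2,498.8453
  8     1,075.00       593.8583     4,750.8665      42,757.7983
  Σ                    988.3747     6,212.4055      51,190.3920
P = 988.3747.
Convexity = Σ t(t+1)·PV / [P·(1+y)²] = 51,190.3920 / (988.3747 × 1.159929) = 44.65144.

44.65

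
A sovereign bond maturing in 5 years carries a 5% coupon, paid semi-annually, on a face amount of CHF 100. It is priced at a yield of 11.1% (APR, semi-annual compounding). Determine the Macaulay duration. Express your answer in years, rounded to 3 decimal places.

Periodic yield y = 0.0555. Discount each cash flow and weight by its period:
  t   CF        PV=CF/(1+0.0555)^t    t·PV
  1         2.50         2.3685         2.3685
  2         2.50         2.2440         4.4880
  3         2.50         2.1260         6.3780
  4         2.50         2.0142         8.0569
  5         2.50         1.9083         9.5415
  6         2.50         1.8080        10.8478
  7         2.50         1.7129        11.9903
  8         2.50         1.6228        12.9827
  9         2.50         1.5375        13.8375
  10      102.50        59.7230       597.2298
  Σ                     77.0653       677.7211
Price P = Σ PV = 77.0653.
Macaulay duration = Σ(t·PV) / P = 677.7211 / 77.0653 = 8.79412 half-year periods.
In years: 8.79412 / 2 = 4.39706 years.

4.397 years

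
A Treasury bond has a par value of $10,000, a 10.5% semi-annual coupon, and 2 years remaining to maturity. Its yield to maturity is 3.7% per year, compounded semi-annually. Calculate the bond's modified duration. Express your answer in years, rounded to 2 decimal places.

Periodic yield y = 0.0185. First find Macaulay duration:
  t   CF        PV=CF/(1+0.0185)^t    t·PV
  1       525.00       515.4639       515.4639
  2       525.00       506.1010     1,012.2021
  3       525.00       496.9082     1,490.7247
  4    10,525.00     9,780.8809    39,123.5236
  Σ                 11,299.3541    42,141.9144
P = 11,299.3541; Macaulay duration = 42,141.9144 / 11,299.3541 = 3.72959 half-year periods = 1.86479 years.
Modified duration = D_Mac / (1 + y) = 1.86479 / 1.0185 = 1.83092 years.

1.83 years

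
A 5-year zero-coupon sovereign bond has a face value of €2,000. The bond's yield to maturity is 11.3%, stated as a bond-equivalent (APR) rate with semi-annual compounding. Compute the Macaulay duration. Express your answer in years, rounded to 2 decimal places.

A zero-coupon bond has a single cash flow at maturity, so its Macaulay duration equals its maturity: 5 years.
(Equivalently: 10 semi-annual periods ÷ 2 = 5 years.)

5.00 years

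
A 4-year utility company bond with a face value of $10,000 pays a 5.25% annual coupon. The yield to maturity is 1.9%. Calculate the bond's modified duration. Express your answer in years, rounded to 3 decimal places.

3.660 years

Periodic yield y = 0.019. First find Macaulay duration:
  t   CF        PV=CF/(1+0.019)^t    t·PV
  1       525.00       515.2110       515.2110
  2       525.00       505.6045     1,011.2090
  3       525.00       496.1771     1,488.5314
  4    10,525.00     9,761.6980    39,046.7921
  Σ                 11,278.6907    42,061.7435
P = 11,278.6907; Macaulay duration = 42,061.7435 / 11,278.6907 = 3.72931 years.
Modified duration = D_Mac / (1 + y) = 3.72931 / 1.019 = 3.65978 years.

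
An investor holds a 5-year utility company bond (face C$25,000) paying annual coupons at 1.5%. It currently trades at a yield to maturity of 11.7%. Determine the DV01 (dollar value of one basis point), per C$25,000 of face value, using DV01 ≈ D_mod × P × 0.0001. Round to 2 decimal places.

C$6.77

Periodic yield y = 0.117.
  t   CF        PV=CF/(1+0.117)^t    t·PV
  1       375.00       335.7207       335.7207
  2       375.00       300.5557       601.1113
  3       375.00       269.0740       807.2220
  4       375.00       240.8899       963.5596
  5    25,375.00    14,592.8523    72,964.2613
  Σ                 15,739.0925    75,671.8749
P = 15,739.0925; D_Mac = 4.80789 yrs; D_mod = 4.30429 yrs.
DV01 ≈ 4.30429 × 15,739.0925 × 0.0001 = 6.774564.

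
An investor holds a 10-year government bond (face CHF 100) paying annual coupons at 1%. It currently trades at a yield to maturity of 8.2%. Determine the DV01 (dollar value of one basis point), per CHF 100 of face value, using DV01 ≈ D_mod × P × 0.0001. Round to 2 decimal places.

CHF 0.05

Periodic yield y = 0.082.
  t   CF        PV=CF/(1+0.082)^t    t·PV
  1         1.00         0.9242         0.9242
  2         1.00         0.8542         1.7083
  3         1.00         0.7894         2.3683
  4         1.00         0.7296         2.9184
  5         1.00         0.6743         3.3716
  6         1.00         0.6232         3.7393
  7         1.00         0.5760         4.0319
  8         1.00         0.5323         4.2586
  9         1.00         0.4920         4.4279
  10      101.00        45.9250       459.2496
  Σ                     52.1202       486.9982
P = 52.1202; D_Mac = 9.34375 yrs; D_mod = 8.63563 yrs.
DV01 ≈ 8.63563 × 52.1202 × 0.0001 = 0.045009.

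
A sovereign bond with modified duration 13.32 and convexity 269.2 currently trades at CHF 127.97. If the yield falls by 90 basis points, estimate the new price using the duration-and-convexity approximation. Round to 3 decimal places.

Duration effect: -D_mod·Δy = -13.32 × (-0.009) = +0.119880
Convexity effect: ½·C·(Δy)² = 0.5 × 269.2 × (-0.009)² = +0.0109026
ΔP/P ≈ +0.119880 + 0.0109026 = +0.1307826
New price ≈ 127.97 × (1 + 0.1307826) = 144.706249322.

CHF 144.706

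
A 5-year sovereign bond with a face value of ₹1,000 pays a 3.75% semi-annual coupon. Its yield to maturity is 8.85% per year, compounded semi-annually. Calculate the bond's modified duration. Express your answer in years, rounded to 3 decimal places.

Periodic yield y = 0.04425. First find Macaulay duration:
  t   CF        PV=CF/(1+0.04425)^t    t·PV
  1        18.75        17.9555        17.9555
  2        18.75        17.1946        34.3892
  3        18.75        16.4660        49.3980
  4        18.75        15.7682        63.0730
  5        18.75        15.1001        75.5003
  6        18.75        14.4602        86.7612
  7        18.75        13.8475        96.9322
  8        18.75        13.2607       106.0853
  9        18.75        12.6987       114.2887
  10    1,018.75       660.7281     6,607.2811
  Σ                    797.4796     7,251.6645
P = 797.4796; Macaulay duration = 7,251.6645 / 797.4796 = 9.09323 half-year periods = 4.54661 years.
Modified duration = D_Mac / (1 + y) = 4.54661 / 1.04425 = 4.35395 years.

4.354 years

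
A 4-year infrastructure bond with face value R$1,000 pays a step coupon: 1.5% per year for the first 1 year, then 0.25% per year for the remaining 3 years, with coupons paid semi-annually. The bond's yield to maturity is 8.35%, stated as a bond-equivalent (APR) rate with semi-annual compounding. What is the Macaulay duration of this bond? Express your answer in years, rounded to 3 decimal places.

3.927 years

Periodic yield y = 0.04175. Discount each cash flow and weight by its period:
  t   CF        PV=CF/(1+0.04175)^t    t·PV
  1         7.50         7.1994         7.1994
  2         7.50         6.9109        13.8218
  3         1.25         1.1057         3.3170
  4         1.25         1.0613         4.2454
  5         1.25         1.0188         5.0940
  6         1.25         0.9780         5.8679
  7         1.25         0.9388         6.5715
  8     1,001.25       721.8292     5,774.6337
  Σ                    741.0421     5,820.7507
Price P = Σ PV = 741.0421.
Macaulay duration = Σ(t·PV) / P = 5,820.7507 / 741.0421 = 7.85482 half-year periods.
In years: 7.85482 / 2 = 3.92741 years.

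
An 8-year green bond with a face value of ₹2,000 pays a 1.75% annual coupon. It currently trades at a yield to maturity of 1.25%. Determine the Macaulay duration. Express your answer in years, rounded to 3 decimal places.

7.545 years

Periodic yield y = 0.0125. Discount each cash flow and weight by its year:
  t   CF        PV=CF/(1+0.0125)^t    t·PV
  1        35.00        34.5679        34.5679
  2        35.00        34.1411        68.2823
  3        35.00        33.7196       101.1589
  4        35.00        33.3033       133.2134
  5        35.00        32.8922       164.4610
  6        35.00        32.4861       194.9167
  7        35.00        32.0851       224.5954
  8     2,035.00     1,842.4858    14,739.8867
  Σ                  2,075.6812    15,661.0823
Price P = Σ PV = 2,075.6812.
Macaulay duration = Σ(t·PV) / P = 15,661.0823 / 2,075.6812 = 7.54503 years.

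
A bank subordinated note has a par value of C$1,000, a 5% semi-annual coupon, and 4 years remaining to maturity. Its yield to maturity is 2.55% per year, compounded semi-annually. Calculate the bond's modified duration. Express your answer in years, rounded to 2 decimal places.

Periodic yield y = 0.01275. First find Macaulay duration:
  t   CF        PV=CF/(1+0.01275)^t    t·PV
  1        25.00        24.6853        24.6853
  2        25.00        24.3745        48.7490
  3        25.00        24.0676        72.2029
  4        25.00        23.7646        95.0585
  5        25.00        23.4654       117.3272
  6        25.00        23.1700       139.0201
  7        25.00        22.8783       160.1483
  8     1,025.00       926.2023     7,409.6183
  Σ                  1,092.6081     8,066.8096
P = 1,092.6081; Macaulay duration = 8,066.8096 / 1,092.6081 = 7.38308 half-year periods = 3.69154 years.
Modified duration = D_Mac / (1 + y) = 3.69154 / 1.01275 = 3.64506 years.

3.65 years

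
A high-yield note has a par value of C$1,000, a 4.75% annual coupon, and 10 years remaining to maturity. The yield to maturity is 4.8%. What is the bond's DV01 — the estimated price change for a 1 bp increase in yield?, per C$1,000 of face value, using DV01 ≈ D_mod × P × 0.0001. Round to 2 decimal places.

C$0.78

Periodic yield y = 0.048.
  t   CF        PV=CF/(1+0.048)^t    t·PV
  1        47.50        45.3244        45.3244
  2        47.50        43.2485        86.4970
  3        47.50        41.2677       123.8030
  4        47.50        39.3775       157.5101
  5        47.50        37.5740       187.8699
  6        47.50        35.8530       215.1182
  7        47.50        34.2109       239.4764
  8        47.50        32.6440       261.1520
  9        47.50        31.1489       280.3397
  10    1,047.50       655.4525     6,554.5247
  Σ                    996.1014     8,151.6154
P = 996.1014; D_Mac = 8.18352 yrs; D_mod = 7.80870 yrs.
DV01 ≈ 7.80870 × 996.1014 × 0.0001 = 0.777826.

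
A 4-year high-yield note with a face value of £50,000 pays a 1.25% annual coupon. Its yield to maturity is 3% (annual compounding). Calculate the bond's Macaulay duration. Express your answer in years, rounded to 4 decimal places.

Periodic yield y = 0.03. Discount each cash flow and weight by its year:
  t   CF        PV=CF/(1+0.03)^t    t·PV
  1       625.00       606.7961       606.7961
  2       625.00       589.1224     1,178.2449
  3       625.00       571.9635     1,715.8906
  4    50,625.00    44,979.6568   179,918.6272
  Σ                 46,747.5389   183,419.5588
Price P = Σ PV = 46,747.5389.
Macaulay duration = Σ(t·PV) / P = 183,419.5588 / 46,747.5389 = 3.92362 years.

3.9236 years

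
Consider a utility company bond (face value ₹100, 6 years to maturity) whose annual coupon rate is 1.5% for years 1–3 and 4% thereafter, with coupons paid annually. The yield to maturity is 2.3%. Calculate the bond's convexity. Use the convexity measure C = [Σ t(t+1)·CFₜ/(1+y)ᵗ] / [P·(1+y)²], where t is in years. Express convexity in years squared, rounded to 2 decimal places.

37.56

With y = 0.023:
  t   CF        PV=CF/(1+0.023)^t    t·PV        t(t+1)·PV
  1         1.50         1.4663         1.4663           2.9326
  2         1.50         1.4333         2.8666           8.5999
  3         1.50         1.4011         4.2033          16.8130
  4         4.00         3.6522        14.6089          73.0445
  5         4.00         3.5701        17.8506         107.1034
  6       104.00        90.7360       544.4159       3,810.9112
  Σ                    102.2590       585.4115       4,019.4045
P = 102.2590.
Convexity = Σ t(t+1)·PV / [P·(1+y)²] = 4,019.4045 / (102.2590 × 1.046529) = 37.55856.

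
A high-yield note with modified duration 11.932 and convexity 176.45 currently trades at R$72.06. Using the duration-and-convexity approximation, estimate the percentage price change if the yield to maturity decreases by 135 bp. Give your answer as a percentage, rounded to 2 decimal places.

+17.72%

Duration effect: -D_mod·Δy = -11.932 × (-0.0135) = +0.161082
Convexity effect: ½·C·(Δy)² = 0.5 × 176.45 × (-0.0135)² = +0.01607900625
ΔP/P ≈ +0.161082 + 0.01607900625 = +0.17716100625
= +17.716100625%.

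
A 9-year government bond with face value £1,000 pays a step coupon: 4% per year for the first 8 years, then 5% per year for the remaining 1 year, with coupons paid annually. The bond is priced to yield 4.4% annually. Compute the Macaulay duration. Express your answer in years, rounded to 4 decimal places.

7.7194 years

Periodic yield y = 0.044. Discount each cash flow and weight by its year:
  t   CF        PV=CF/(1+0.044)^t    t·PV
  1        40.00        38.3142        38.3142
  2        40.00        36.6994        73.3988
  3        40.00        35.1527       105.4581
  4        40.00        33.6712       134.6846
  5        40.00        32.2521       161.2603
  6        40.00        30.8928       185.3567
  7        40.00        29.5908       207.1355
  8        40.00        28.3437       226.7493
  9     1,050.00       712.6640     6,413.9759
  Σ                    977.5807     7,546.3333
Price P = Σ PV = 977.5807.
Macaulay duration = Σ(t·PV) / P = 7,546.3333 / 977.5807 = 7.71940 years.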